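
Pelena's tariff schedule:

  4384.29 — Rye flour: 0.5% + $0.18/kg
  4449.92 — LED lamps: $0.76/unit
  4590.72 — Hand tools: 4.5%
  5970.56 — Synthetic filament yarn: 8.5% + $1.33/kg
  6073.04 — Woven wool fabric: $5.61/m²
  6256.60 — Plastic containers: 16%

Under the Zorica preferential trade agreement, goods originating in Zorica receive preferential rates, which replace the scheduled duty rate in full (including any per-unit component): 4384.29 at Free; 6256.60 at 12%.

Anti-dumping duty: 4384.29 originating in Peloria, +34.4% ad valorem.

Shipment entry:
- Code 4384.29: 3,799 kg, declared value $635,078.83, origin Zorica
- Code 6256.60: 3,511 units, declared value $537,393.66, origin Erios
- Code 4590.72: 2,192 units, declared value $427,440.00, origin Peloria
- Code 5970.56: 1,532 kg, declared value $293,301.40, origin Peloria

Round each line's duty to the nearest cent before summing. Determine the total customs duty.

$132,185.97

Line 1 (4384.29, Zorica, 3,799 kg, $635,078.83):
Base rate for 4384.29 is 0.5% + $0.18/kg.
Origin Zorica qualifies under the Pelena–Zorica agreement and 4384.29 is covered: preferential rate Free applies instead.
The additional-duty order on 4384.29 targets Peloria, not Zorica; it does not apply.
Duty = $635,078.83 × 0% = $0.00.
Line 2 (6256.60, Erios, 3,511 units, $537,393.66):
Base rate for 6256.60 is 16%.
6256.60 has an FTA preferential rate, but origin Erios is not Zorica; base rate stands.
Duty = $537,393.66 × 16% = $85,982.99.
Line 3 (4590.72, Peloria, 2,192 units, $427,440.00):
Base rate for 4590.72 is 4.5%.
Duty = $427,440.00 × 4.5% = $19,234.80.
Line 4 (5970.56, Peloria, 1,532 kg, $293,301.40):
Base rate for 5970.56 is 8.5% + $1.33/kg.
Duty = $293,301.40 × 8.5% + 1,532 × $1.33 = $26,968.18.
Total = $0.00 + $85,982.99 + $19,234.80 + $26,968.18 = $132,185.97.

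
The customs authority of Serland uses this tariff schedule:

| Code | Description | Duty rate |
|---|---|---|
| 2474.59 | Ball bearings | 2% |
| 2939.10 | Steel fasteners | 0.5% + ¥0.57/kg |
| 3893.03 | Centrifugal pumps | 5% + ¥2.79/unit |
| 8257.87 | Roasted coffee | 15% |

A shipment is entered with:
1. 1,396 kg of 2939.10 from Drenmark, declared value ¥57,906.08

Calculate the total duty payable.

¥1,085.25

Line 1 (2939.10, Drenmark, 1,396 kg, ¥57,906.08):
Base rate for 2939.10 is 0.5% + ¥0.57/kg.
Duty = ¥57,906.08 × 0.5% + 1,396 × ¥0.57 = ¥1,085.25.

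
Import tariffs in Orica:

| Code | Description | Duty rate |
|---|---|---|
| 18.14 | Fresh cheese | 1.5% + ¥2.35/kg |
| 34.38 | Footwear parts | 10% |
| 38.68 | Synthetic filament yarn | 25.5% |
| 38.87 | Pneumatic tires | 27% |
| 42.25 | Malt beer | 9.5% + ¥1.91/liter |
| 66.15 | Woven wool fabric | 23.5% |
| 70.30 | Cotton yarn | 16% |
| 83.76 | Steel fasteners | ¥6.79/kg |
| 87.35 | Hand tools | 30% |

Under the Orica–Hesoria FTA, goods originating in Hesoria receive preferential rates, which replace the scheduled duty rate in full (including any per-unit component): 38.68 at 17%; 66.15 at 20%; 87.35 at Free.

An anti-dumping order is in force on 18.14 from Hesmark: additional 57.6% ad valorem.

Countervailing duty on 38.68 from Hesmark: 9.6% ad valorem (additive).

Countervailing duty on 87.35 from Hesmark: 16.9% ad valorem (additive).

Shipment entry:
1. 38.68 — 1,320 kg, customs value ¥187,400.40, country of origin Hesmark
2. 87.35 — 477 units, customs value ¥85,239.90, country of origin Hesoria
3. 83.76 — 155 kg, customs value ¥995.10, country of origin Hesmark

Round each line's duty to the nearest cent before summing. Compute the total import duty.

¥66,829.99

Line 1 (38.68, Hesmark, 1,320 kg, ¥187,400.40):
Base rate for 38.68 is 25.5%.
38.68 has an FTA preferential rate, but origin Hesmark is not Hesoria; base rate stands.
Additional duty on 38.68 from Hesmark: +9.6%. Applied ad valorem rate: 25.5% + 9.6% = 35.1%.
Duty = ¥187,400.40 × 35.1% = ¥65,777.54.
Line 2 (87.35, Hesoria, 477 units, ¥85,239.90):
Base rate for 87.35 is 30%.
Origin Hesoria qualifies under the Orica–Hesoria agreement and 87.35 is covered: preferential rate Free applies instead.
The additional-duty order on 87.35 targets Hesmark, not Hesoria; it does not apply.
Duty = ¥85,239.90 × 0% = ¥0.00.
Line 3 (83.76, Hesmark, 155 kg, ¥995.10):
Base rate for 83.76 is ¥6.79/kg.
Duty = 155 × ¥6.79 = ¥1,052.45.
Total = ¥65,777.54 + ¥0.00 + ¥1,052.45 = ¥66,829.99.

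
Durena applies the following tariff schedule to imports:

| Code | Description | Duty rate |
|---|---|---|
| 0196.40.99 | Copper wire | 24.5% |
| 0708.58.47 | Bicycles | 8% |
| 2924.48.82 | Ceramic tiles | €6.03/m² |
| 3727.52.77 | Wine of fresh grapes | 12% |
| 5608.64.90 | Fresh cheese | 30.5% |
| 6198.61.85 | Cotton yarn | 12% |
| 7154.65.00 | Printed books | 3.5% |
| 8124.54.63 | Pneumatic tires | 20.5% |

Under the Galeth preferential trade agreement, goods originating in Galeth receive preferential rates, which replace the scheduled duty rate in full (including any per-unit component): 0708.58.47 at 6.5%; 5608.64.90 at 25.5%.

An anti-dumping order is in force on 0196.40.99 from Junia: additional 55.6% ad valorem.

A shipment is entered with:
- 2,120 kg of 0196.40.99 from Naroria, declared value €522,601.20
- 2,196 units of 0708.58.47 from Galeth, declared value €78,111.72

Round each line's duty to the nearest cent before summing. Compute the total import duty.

Line 1 (0196.40.99, Naroria, 2,120 kg, €522,601.20):
Base rate for 0196.40.99 is 24.5%.
The additional-duty order on 0196.40.99 targets Junia, not Naroria; it does not apply.
Duty = €522,601.20 × 24.5% = €128,037.29.
Line 2 (0708.58.47, Galeth, 2,196 units, €78,111.72):
Base rate for 0708.58.47 is 8%.
Origin Galeth qualifies under the Durena–Galeth agreement and 0708.58.47 is covered: preferential rate 6.5% applies instead.
Duty = €78,111.72 × 6.5% = €5,077.26.
Total = €128,037.29 + €5,077.26 = €133,114.55.

€133,114.55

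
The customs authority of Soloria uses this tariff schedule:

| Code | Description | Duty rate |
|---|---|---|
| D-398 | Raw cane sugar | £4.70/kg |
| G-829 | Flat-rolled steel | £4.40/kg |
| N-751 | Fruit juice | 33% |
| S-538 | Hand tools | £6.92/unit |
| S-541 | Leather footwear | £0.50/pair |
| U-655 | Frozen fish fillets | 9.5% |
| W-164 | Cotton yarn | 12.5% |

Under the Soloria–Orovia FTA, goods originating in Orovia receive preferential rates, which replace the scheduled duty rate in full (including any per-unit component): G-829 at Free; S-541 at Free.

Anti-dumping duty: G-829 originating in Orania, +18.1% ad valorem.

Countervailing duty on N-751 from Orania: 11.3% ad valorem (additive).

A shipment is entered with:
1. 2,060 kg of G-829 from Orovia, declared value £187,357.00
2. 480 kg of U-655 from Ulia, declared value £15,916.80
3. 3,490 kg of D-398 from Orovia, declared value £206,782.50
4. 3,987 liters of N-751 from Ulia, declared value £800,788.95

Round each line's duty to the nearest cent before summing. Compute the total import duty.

Line 1 (G-829, Orovia, 2,060 kg, £187,357.00):
Base rate for G-829 is £4.40/kg.
Origin Orovia qualifies under the Soloria–Orovia agreement and G-829 is covered: preferential rate Free applies instead.
The additional-duty order on G-829 targets Orania, not Orovia; it does not apply.
Duty = £187,357.00 × 0% = £0.00.
Line 2 (U-655, Ulia, 480 kg, £15,916.80):
Base rate for U-655 is 9.5%.
Duty = £15,916.80 × 9.5% = £1,512.10.
Line 3 (D-398, Orovia, 3,490 kg, £206,782.50):
Base rate for D-398 is £4.70/kg.
Origin Orovia is the FTA partner but D-398 is not on the preference list; base rate stands.
Duty = 3,490 × £4.70 = £16,403.00.
Line 4 (N-751, Ulia, 3,987 liters, £800,788.95):
Base rate for N-751 is 33%.
The additional-duty order on N-751 targets Orania, not Ulia; it does not apply.
Duty = £800,788.95 × 33% = £264,260.35.
Total = £0.00 + £1,512.10 + £16,403.00 + £264,260.35 = £282,175.45.

£282,175.45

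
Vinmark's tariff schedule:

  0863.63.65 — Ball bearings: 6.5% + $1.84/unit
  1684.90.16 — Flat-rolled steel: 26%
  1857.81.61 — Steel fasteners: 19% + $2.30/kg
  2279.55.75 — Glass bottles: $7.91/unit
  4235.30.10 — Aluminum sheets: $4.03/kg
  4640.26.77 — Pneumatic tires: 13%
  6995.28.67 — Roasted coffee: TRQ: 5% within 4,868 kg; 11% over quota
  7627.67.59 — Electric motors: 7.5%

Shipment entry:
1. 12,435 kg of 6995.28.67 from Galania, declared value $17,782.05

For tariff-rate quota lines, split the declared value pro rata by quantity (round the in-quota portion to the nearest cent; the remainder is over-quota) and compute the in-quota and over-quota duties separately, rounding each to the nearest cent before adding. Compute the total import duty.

Line 1 (6995.28.67, Galania, 12,435 kg, $17,782.05):
Code 6995.28.67 is under a tariff-rate quota (threshold 4,868 kg). In-quota: 4,868 kg at 5%; over-quota: 7,567 kg at 11%.
Pro-rata value split: in-quota = $17,782.05 × 4,868/12,435 = $6,961.24; over-quota = $17,782.05 − $6,961.24 = $10,820.81.
In-quota duty = $6,961.24 × 5% = $348.06. Over-quota duty = $10,820.81 × 11% = $1,190.29.
Line duty = $348.06 + $1,190.29 = $1,538.35.

$1,538.35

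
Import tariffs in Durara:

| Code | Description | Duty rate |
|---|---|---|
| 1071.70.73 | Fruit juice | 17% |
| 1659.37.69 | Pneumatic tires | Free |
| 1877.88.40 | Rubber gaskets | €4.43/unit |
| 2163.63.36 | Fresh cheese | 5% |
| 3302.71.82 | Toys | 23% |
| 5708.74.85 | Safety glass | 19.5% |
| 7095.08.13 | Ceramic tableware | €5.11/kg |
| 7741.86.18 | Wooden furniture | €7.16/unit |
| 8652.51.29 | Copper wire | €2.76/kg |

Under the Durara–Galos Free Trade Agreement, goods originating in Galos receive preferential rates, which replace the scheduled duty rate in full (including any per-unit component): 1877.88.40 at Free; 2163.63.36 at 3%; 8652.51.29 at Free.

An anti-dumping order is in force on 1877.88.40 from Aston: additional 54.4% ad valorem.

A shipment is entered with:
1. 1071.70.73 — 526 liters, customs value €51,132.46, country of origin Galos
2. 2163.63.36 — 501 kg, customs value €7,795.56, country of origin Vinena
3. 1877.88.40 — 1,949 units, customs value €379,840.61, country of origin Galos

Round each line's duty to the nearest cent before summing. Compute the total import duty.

€9,082.30

Line 1 (1071.70.73, Galos, 526 liters, €51,132.46):
Base rate for 1071.70.73 is 17%.
Origin Galos is the FTA partner but 1071.70.73 is not on the preference list; base rate stands.
Duty = €51,132.46 × 17% = €8,692.52.
Line 2 (2163.63.36, Vinena, 501 kg, €7,795.56):
Base rate for 2163.63.36 is 5%.
2163.63.36 has an FTA preferential rate, but origin Vinena is not Galos; base rate stands.
Duty = €7,795.56 × 5% = €389.78.
Line 3 (1877.88.40, Galos, 1,949 units, €379,840.61):
Base rate for 1877.88.40 is €4.43/unit.
Origin Galos qualifies under the Durara–Galos agreement and 1877.88.40 is covered: preferential rate Free applies instead.
The additional-duty order on 1877.88.40 targets Aston, not Galos; it does not apply.
Duty = €379,840.61 × 0% = €0.00.
Total = €8,692.52 + €389.78 + €0.00 = €9,082.30.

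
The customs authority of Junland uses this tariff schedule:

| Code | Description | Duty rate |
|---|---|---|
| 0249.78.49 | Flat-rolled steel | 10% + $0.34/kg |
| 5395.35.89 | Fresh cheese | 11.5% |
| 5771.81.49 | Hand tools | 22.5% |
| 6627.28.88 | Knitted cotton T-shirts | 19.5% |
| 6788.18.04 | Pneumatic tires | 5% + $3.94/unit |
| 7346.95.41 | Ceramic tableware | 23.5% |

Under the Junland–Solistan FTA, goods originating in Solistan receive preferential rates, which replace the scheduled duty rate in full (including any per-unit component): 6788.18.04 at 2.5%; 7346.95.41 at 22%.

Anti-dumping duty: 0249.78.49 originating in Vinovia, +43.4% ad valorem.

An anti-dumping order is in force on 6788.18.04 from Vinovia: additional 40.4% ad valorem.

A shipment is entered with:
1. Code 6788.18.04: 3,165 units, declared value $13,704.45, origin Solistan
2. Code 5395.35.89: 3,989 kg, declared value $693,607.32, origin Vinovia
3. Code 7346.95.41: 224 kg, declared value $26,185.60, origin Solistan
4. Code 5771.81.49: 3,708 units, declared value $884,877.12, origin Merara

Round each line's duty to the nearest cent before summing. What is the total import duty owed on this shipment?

Line 1 (6788.18.04, Solistan, 3,165 units, $13,704.45):
Base rate for 6788.18.04 is 5% + $3.94/unit.
Origin Solistan qualifies under the Junland–Solistan agreement and 6788.18.04 is covered: preferential rate 2.5% applies instead.
The additional-duty order on 6788.18.04 targets Vinovia, not Solistan; it does not apply.
Duty = $13,704.45 × 2.5% = $342.61.
Line 2 (5395.35.89, Vinovia, 3,989 kg, $693,607.32):
Base rate for 5395.35.89 is 11.5%.
Duty = $693,607.32 × 11.5% = $79,764.84.
Line 3 (7346.95.41, Solistan, 224 kg, $26,185.60):
Base rate for 7346.95.41 is 23.5%.
Origin Solistan qualifies under the Junland–Solistan agreement and 7346.95.41 is covered: preferential rate 22% applies instead.
Duty = $26,185.60 × 22% = $5,760.83.
Line 4 (5771.81.49, Merara, 3,708 units, $884,877.12):
Base rate for 5771.81.49 is 22.5%.
Duty = $884,877.12 × 22.5% = $199,097.35.
Total = $342.61 + $79,764.84 + $5,760.83 + $199,097.35 = $284,965.63.

$284,965.63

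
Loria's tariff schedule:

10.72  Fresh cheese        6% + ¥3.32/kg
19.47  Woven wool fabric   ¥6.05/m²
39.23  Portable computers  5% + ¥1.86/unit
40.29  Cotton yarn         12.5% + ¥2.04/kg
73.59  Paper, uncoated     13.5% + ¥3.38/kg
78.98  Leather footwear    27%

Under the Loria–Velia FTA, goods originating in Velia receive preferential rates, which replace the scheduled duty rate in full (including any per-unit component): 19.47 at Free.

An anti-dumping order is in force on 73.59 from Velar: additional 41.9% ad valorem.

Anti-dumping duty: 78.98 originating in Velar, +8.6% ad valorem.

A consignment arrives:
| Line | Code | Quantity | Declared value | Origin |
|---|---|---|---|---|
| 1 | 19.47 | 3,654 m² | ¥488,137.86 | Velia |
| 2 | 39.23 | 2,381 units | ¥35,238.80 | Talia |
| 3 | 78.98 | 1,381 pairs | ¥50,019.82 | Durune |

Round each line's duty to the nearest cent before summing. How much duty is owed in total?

Line 1 (19.47, Velia, 3,654 m², ¥488,137.86):
Base rate for 19.47 is ¥6.05/m².
Origin Velia qualifies under the Loria–Velia agreement and 19.47 is covered: preferential rate Free applies instead.
Duty = ¥488,137.86 × 0% = ¥0.00.
Line 2 (39.23, Talia, 2,381 units, ¥35,238.80):
Base rate for 39.23 is 5% + ¥1.86/unit.
Duty = ¥35,238.80 × 5% + 2,381 × ¥1.86 = ¥6,190.60.
Line 3 (78.98, Durune, 1,381 pairs, ¥50,019.82):
Base rate for 78.98 is 27%.
The additional-duty order on 78.98 targets Velar, not Durune; it does not apply.
Duty = ¥50,019.82 × 27% = ¥13,505.35.
Total = ¥0.00 + ¥6,190.60 + ¥13,505.35 = ¥19,695.95.

¥19,695.95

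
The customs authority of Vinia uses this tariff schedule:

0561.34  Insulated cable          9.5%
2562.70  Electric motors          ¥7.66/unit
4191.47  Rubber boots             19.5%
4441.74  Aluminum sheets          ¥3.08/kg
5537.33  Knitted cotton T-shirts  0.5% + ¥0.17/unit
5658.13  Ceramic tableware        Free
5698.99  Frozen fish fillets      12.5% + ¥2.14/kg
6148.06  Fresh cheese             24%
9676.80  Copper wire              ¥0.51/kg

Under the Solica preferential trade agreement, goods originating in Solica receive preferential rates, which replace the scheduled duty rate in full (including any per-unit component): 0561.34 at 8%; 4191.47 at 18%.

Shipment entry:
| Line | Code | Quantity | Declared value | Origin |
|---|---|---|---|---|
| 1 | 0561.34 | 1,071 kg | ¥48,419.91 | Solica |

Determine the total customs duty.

¥3,873.59

Line 1 (0561.34, Solica, 1,071 kg, ¥48,419.91):
Base rate for 0561.34 is 9.5%.
Origin Solica qualifies under the Vinia–Solica agreement and 0561.34 is covered: preferential rate 8% applies instead.
Duty = ¥48,419.91 × 8% = ¥3,873.59.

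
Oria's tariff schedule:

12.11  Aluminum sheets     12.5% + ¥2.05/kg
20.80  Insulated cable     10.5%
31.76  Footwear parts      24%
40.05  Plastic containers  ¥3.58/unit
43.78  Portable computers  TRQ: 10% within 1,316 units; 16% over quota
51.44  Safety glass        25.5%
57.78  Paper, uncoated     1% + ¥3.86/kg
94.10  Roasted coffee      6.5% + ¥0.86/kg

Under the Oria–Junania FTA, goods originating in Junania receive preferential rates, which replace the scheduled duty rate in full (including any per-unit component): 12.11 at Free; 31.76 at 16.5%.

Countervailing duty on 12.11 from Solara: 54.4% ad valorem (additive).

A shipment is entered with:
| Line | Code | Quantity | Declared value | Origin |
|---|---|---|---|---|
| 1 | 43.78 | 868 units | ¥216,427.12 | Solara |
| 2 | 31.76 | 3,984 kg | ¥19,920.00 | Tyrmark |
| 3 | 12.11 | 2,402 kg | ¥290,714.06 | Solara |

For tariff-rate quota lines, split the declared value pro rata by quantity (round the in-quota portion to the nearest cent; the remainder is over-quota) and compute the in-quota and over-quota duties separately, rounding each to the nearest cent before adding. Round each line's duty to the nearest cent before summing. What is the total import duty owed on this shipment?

¥225,835.32

Line 1 (43.78, Solara, 868 units, ¥216,427.12):
Code 43.78 is under a tariff-rate quota (threshold 1,316 units). Quantity 868 units is within the quota, so the in-quota rate 10% applies to the full value.
Duty = ¥216,427.12 × 10% = ¥21,642.71.
Line 2 (31.76, Tyrmark, 3,984 kg, ¥19,920.00):
Base rate for 31.76 is 24%.
31.76 has an FTA preferential rate, but origin Tyrmark is not Junania; base rate stands.
Duty = ¥19,920.00 × 24% = ¥4,780.80.
Line 3 (12.11, Solara, 2,402 kg, ¥290,714.06):
Base rate for 12.11 is 12.5% + ¥2.05/kg.
12.11 has an FTA preferential rate, but origin Solara is not Junania; base rate stands.
Additional duty on 12.11 from Solara: +54.4%. Applied ad valorem rate: 12.5% + 54.4% = 66.9%.
Duty = ¥290,714.06 × 66.9% + 2,402 × ¥2.05 = ¥199,411.81.
Total = ¥21,642.71 + ¥4,780.80 + ¥199,411.81 = ¥225,835.32.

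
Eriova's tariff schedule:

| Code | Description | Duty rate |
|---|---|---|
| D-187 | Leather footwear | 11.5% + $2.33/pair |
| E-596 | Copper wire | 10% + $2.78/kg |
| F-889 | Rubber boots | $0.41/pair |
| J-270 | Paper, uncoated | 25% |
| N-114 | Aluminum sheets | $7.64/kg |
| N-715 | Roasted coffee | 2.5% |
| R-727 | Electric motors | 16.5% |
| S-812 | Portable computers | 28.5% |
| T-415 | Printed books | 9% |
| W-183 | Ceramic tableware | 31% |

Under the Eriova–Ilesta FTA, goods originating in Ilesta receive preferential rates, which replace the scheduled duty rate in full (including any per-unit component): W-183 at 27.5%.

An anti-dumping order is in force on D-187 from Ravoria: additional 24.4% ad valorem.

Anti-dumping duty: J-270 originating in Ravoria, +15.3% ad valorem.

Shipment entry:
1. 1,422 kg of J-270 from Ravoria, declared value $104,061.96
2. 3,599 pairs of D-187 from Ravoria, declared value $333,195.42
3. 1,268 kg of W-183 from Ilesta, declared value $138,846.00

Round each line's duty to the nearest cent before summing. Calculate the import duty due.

$208,122.45

Line 1 (J-270, Ravoria, 1,422 kg, $104,061.96):
Base rate for J-270 is 25%.
Additional duty on J-270 from Ravoria: +15.3%. Applied ad valorem rate: 25% + 15.3% = 40.3%.
Duty = $104,061.96 × 40.3% = $41,936.97.
Line 2 (D-187, Ravoria, 3,599 pairs, $333,195.42):
Base rate for D-187 is 11.5% + $2.33/pair.
Additional duty on D-187 from Ravoria: +24.4%. Applied ad valorem rate: 11.5% + 24.4% = 35.9%.
Duty = $333,195.42 × 35.9% + 3,599 × $2.33 = $128,002.83.
Line 3 (W-183, Ilesta, 1,268 kg, $138,846.00):
Base rate for W-183 is 31%.
Origin Ilesta qualifies under the Eriova–Ilesta agreement and W-183 is covered: preferential rate 27.5% applies instead.
Duty = $138,846.00 × 27.5% = $38,182.65.
Total = $41,936.97 + $128,002.83 + $38,182.65 = $208,122.45.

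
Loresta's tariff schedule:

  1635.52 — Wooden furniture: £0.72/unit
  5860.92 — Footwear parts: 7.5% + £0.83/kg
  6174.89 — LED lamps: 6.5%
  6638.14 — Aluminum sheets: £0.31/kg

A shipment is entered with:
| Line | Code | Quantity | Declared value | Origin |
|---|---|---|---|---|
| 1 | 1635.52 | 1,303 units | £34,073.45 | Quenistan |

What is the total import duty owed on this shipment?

Line 1 (1635.52, Quenistan, 1,303 units, £34,073.45):
Base rate for 1635.52 is £0.72/unit.
Duty = 1,303 × £0.72 = £938.16.

£938.16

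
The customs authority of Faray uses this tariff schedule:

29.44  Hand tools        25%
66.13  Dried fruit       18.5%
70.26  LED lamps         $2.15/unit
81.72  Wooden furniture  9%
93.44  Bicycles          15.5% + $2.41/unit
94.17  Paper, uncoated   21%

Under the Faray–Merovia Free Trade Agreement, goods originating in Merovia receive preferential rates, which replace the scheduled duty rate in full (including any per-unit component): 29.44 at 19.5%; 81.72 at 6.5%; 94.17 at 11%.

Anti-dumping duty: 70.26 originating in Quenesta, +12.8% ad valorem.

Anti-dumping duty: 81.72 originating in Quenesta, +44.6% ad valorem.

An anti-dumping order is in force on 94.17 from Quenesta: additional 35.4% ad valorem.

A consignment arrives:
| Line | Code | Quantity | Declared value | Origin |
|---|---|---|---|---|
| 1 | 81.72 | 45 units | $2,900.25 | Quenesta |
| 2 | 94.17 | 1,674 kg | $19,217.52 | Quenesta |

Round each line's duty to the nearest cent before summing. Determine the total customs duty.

$12,393.21

Line 1 (81.72, Quenesta, 45 units, $2,900.25):
Base rate for 81.72 is 9%.
81.72 has an FTA preferential rate, but origin Quenesta is not Merovia; base rate stands.
Additional duty on 81.72 from Quenesta: +44.6%. Applied ad valorem rate: 9% + 44.6% = 53.6%.
Duty = $2,900.25 × 53.6% = $1,554.53.
Line 2 (94.17, Quenesta, 1,674 kg, $19,217.52):
Base rate for 94.17 is 21%.
94.17 has an FTA preferential rate, but origin Quenesta is not Merovia; base rate stands.
Additional duty on 94.17 from Quenesta: +35.4%. Applied ad valorem rate: 21% + 35.4% = 56.4%.
Duty = $19,217.52 × 56.4% = $10,838.68.
Total = $1,554.53 + $10,838.68 = $12,393.21.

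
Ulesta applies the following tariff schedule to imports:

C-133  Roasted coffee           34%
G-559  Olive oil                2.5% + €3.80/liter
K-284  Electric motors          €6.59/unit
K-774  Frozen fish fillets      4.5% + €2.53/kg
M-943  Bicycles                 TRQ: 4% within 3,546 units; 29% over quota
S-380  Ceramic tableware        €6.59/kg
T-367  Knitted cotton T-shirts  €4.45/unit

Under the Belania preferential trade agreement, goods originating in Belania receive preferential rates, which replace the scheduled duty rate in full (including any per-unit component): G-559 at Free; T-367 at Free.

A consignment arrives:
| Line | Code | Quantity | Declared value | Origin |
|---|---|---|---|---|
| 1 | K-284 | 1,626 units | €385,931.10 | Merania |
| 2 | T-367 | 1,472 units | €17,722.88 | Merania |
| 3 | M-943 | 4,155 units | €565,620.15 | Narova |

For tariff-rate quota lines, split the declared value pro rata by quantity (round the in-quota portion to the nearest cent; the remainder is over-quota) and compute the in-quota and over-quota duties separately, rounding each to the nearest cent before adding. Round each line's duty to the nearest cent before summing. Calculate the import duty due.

€60,616.34

Line 1 (K-284, Merania, 1,626 units, €385,931.10):
Base rate for K-284 is €6.59/unit.
Duty = 1,626 × €6.59 = €10,715.34.
Line 2 (T-367, Merania, 1,472 units, €17,722.88):
Base rate for T-367 is €4.45/unit.
T-367 has an FTA preferential rate, but origin Merania is not Belania; base rate stands.
Duty = 1,472 × €4.45 = €6,550.40.
Line 3 (M-943, Narova, 4,155 units, €565,620.15):
Code M-943 is under a tariff-rate quota (threshold 3,546 units). In-quota: 3,546 units at 4%; over-quota: 609 units at 29%.
Pro-rata value split: in-quota = €565,620.15 × 3,546/4,155 = €482,716.98; over-quota = €565,620.15 − €482,716.98 = €82,903.17.
In-quota duty = €482,716.98 × 4% = €19,308.68. Over-quota duty = €82,903.17 × 29% = €24,041.92.
Line duty = €19,308.68 + €24,041.92 = €43,350.60.
Total = €10,715.34 + €6,550.40 + €43,350.60 = €60,616.34.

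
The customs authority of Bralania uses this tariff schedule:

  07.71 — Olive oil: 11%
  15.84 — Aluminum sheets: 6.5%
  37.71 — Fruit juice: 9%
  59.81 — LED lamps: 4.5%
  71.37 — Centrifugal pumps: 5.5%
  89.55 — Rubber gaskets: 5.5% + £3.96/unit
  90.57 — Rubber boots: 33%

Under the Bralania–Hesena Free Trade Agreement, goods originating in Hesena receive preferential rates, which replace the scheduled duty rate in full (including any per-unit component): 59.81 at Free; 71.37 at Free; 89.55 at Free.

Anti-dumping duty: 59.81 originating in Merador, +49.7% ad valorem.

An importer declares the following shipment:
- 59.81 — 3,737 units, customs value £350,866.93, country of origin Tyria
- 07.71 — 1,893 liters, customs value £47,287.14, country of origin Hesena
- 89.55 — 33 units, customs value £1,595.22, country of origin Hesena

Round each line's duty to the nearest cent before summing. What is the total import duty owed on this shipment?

Line 1 (59.81, Tyria, 3,737 units, £350,866.93):
Base rate for 59.81 is 4.5%.
59.81 has an FTA preferential rate, but origin Tyria is not Hesena; base rate stands.
The additional-duty order on 59.81 targets Merador, not Tyria; it does not apply.
Duty = £350,866.93 × 4.5% = £15,789.01.
Line 2 (07.71, Hesena, 1,893 liters, £47,287.14):
Base rate for 07.71 is 11%.
Origin Hesena is the FTA partner but 07.71 is not on the preference list; base rate stands.
Duty = £47,287.14 × 11% = £5,201.59.
Line 3 (89.55, Hesena, 33 units, £1,595.22):
Base rate for 89.55 is 5.5% + £3.96/unit.
Origin Hesena qualifies under the Bralania–Hesena agreement and 89.55 is covered: preferential rate Free applies instead.
Duty = £1,595.22 × 0% = £0.00.
Total = £15,789.01 + £5,201.59 + £0.00 = £20,990.60.

£20,990.60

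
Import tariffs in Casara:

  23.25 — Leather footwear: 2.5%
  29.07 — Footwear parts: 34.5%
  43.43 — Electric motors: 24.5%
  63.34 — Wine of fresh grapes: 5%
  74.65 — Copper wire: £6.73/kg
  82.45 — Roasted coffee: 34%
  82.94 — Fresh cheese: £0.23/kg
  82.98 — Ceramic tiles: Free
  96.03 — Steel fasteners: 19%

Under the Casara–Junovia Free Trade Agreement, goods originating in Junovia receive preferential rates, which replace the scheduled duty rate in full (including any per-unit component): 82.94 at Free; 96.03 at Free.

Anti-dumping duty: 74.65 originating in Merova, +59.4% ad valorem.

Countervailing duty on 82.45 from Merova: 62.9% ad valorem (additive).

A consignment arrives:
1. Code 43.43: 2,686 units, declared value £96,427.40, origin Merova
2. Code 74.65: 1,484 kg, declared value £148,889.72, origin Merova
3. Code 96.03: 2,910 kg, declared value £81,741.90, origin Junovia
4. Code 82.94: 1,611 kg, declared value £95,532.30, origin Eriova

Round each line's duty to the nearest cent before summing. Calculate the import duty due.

£122,423.05

Line 1 (43.43, Merova, 2,686 units, £96,427.40):
Base rate for 43.43 is 24.5%.
Duty = £96,427.40 × 24.5% = £23,624.71.
Line 2 (74.65, Merova, 1,484 kg, £148,889.72):
Base rate for 74.65 is £6.73/kg.
Additional duty on 74.65 from Merova: +59.4% ad valorem. Applied ad valorem rate = 59.4%.
Duty = £148,889.72 × 59.4% + 1,484 × £6.73 = £98,427.81.
Line 3 (96.03, Junovia, 2,910 kg, £81,741.90):
Base rate for 96.03 is 19%.
Origin Junovia qualifies under the Casara–Junovia agreement and 96.03 is covered: preferential rate Free applies instead.
Duty = £81,741.90 × 0% = £0.00.
Line 4 (82.94, Eriova, 1,611 kg, £95,532.30):
Base rate for 82.94 is £0.23/kg.
82.94 has an FTA preferential rate, but origin Eriova is not Junovia; base rate stands.
Duty = 1,611 × £0.23 = £370.53.
Total = £23,624.71 + £98,427.81 + £0.00 + £370.53 = £122,423.05.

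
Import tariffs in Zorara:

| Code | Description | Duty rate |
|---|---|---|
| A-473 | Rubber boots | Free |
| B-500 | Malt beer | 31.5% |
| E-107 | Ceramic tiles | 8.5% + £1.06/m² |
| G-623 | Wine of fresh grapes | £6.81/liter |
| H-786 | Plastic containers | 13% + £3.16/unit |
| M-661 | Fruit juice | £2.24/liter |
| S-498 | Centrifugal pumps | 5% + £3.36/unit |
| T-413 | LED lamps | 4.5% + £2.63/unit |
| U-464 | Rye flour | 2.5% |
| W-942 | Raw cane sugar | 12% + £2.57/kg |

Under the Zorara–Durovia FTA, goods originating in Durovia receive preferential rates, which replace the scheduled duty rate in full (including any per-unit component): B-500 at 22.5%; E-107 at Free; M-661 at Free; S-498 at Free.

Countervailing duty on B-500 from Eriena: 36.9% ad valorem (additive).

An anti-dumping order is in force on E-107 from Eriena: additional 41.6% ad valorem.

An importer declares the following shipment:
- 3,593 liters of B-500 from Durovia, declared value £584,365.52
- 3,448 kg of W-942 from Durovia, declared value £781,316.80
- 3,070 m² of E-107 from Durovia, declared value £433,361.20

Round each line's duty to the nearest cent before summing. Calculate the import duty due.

Line 1 (B-500, Durovia, 3,593 liters, £584,365.52):
Base rate for B-500 is 31.5%.
Origin Durovia qualifies under the Zorara–Durovia agreement and B-500 is covered: preferential rate 22.5% applies instead.
The additional-duty order on B-500 targets Eriena, not Durovia; it does not apply.
Duty = £584,365.52 × 22.5% = £131,482.24.
Line 2 (W-942, Durovia, 3,448 kg, £781,316.80):
Base rate for W-942 is 12% + £2.57/kg.
Origin Durovia is the FTA partner but W-942 is not on the preference list; base rate stands.
Duty = £781,316.80 × 12% + 3,448 × £2.57 = £102,619.38.
Line 3 (E-107, Durovia, 3,070 m², £433,361.20):
Base rate for E-107 is 8.5% + £1.06/m².
Origin Durovia qualifies under the Zorara–Durovia agreement and E-107 is covered: preferential rate Free applies instead.
The additional-duty order on E-107 targets Eriena, not Durovia; it does not apply.
Duty = £433,361.20 × 0% = £0.00.
Total = £131,482.24 + £102,619.38 + £0.00 = £234,101.62.

£234,101.62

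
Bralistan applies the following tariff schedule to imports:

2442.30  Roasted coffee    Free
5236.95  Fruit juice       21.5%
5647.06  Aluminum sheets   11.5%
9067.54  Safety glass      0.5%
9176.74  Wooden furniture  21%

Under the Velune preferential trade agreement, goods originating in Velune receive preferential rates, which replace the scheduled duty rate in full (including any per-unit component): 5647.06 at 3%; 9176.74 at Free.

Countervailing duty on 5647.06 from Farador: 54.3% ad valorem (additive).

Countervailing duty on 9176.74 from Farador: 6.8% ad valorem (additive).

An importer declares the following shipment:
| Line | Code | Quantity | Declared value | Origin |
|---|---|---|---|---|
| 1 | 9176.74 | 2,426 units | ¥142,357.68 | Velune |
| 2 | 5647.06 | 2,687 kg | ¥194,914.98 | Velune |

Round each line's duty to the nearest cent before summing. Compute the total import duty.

Line 1 (9176.74, Velune, 2,426 units, ¥142,357.68):
Base rate for 9176.74 is 21%.
Origin Velune qualifies under the Bralistan–Velune agreement and 9176.74 is covered: preferential rate Free applies instead.
The additional-duty order on 9176.74 targets Farador, not Velune; it does not apply.
Duty = ¥142,357.68 × 0% = ¥0.00.
Line 2 (5647.06, Velune, 2,687 kg, ¥194,914.98):
Base rate for 5647.06 is 11.5%.
Origin Velune qualifies under the Bralistan–Velune agreement and 5647.06 is covered: preferential rate 3% applies instead.
The additional-duty order on 5647.06 targets Farador, not Velune; it does not apply.
Duty = ¥194,914.98 × 3% = ¥5,847.45.
Total = ¥0.00 + ¥5,847.45 = ¥5,847.45.

¥5,847.45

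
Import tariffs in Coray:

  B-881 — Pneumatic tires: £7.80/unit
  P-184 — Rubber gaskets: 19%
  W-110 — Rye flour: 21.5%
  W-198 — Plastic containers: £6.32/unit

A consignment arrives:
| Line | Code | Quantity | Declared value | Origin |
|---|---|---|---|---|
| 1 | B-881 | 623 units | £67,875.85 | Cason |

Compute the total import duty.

£4,859.40

Line 1 (B-881, Cason, 623 units, £67,875.85):
Base rate for B-881 is £7.80/unit.
Duty = 623 × £7.80 = £4,859.40.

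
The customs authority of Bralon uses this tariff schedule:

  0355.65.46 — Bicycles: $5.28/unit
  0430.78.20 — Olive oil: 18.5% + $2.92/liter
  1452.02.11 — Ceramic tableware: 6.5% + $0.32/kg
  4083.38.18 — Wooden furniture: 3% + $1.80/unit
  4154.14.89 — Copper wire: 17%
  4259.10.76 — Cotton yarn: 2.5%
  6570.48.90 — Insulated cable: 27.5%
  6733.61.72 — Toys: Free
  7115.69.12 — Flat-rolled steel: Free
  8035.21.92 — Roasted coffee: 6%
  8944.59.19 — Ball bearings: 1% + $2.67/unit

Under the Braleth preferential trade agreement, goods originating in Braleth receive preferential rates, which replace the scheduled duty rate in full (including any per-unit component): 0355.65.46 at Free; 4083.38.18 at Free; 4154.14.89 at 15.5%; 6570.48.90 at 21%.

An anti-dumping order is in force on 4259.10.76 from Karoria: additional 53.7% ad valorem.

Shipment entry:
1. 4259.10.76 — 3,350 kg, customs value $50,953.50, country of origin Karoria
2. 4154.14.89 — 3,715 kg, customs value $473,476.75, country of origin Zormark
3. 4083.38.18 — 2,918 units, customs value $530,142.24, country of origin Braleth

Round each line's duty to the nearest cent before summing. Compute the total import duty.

$109,126.92

Line 1 (4259.10.76, Karoria, 3,350 kg, $50,953.50):
Base rate for 4259.10.76 is 2.5%.
Additional duty on 4259.10.76 from Karoria: +53.7%. Applied ad valorem rate: 2.5% + 53.7% = 56.2%.
Duty = $50,953.50 × 56.2% = $28,635.87.
Line 2 (4154.14.89, Zormark, 3,715 kg, $473,476.75):
Base rate for 4154.14.89 is 17%.
4154.14.89 has an FTA preferential rate, but origin Zormark is not Braleth; base rate stands.
Duty = $473,476.75 × 17% = $80,491.05.
Line 3 (4083.38.18, Braleth, 2,918 units, $530,142.24):
Base rate for 4083.38.18 is 3% + $1.80/unit.
Origin Braleth qualifies under the Bralon–Braleth agreement and 4083.38.18 is covered: preferential rate Free applies instead.
Duty = $530,142.24 × 0% = $0.00.
Total = $28,635.87 + $80,491.05 + $0.00 = $109,126.92.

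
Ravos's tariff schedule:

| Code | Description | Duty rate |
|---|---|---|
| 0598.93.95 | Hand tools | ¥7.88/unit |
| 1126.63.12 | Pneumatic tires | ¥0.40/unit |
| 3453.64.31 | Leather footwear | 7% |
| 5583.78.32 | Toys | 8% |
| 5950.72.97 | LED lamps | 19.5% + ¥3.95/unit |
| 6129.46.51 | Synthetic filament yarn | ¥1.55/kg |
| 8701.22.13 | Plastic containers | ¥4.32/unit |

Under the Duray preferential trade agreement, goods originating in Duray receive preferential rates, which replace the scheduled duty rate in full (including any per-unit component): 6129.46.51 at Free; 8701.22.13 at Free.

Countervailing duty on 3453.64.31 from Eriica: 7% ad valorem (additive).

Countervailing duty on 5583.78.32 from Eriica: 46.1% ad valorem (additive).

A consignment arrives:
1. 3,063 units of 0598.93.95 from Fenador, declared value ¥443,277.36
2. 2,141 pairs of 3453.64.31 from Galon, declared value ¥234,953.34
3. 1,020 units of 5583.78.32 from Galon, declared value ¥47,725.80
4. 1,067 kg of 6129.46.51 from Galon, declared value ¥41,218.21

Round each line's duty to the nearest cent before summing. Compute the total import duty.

Line 1 (0598.93.95, Fenador, 3,063 units, ¥443,277.36):
Base rate for 0598.93.95 is ¥7.88/unit.
Duty = 3,063 × ¥7.88 = ¥24,136.44.
Line 2 (3453.64.31, Galon, 2,141 pairs, ¥234,953.34):
Base rate for 3453.64.31 is 7%.
The additional-duty order on 3453.64.31 targets Eriica, not Galon; it does not apply.
Duty = ¥234,953.34 × 7% = ¥16,446.73.
Line 3 (5583.78.32, Galon, 1,020 units, ¥47,725.80):
Base rate for 5583.78.32 is 8%.
The additional-duty order on 5583.78.32 targets Eriica, not Galon; it does not apply.
Duty = ¥47,725.80 × 8% = ¥3,818.06.
Line 4 (6129.46.51, Galon, 1,067 kg, ¥41,218.21):
Base rate for 6129.46.51 is ¥1.55/kg.
6129.46.51 has an FTA preferential rate, but origin Galon is not Duray; base rate stands.
Duty = 1,067 × ¥1.55 = ¥1,653.85.
Total = ¥24,136.44 + ¥16,446.73 + ¥3,818.06 + ¥1,653.85 = ¥46,055.08.

¥46,055.08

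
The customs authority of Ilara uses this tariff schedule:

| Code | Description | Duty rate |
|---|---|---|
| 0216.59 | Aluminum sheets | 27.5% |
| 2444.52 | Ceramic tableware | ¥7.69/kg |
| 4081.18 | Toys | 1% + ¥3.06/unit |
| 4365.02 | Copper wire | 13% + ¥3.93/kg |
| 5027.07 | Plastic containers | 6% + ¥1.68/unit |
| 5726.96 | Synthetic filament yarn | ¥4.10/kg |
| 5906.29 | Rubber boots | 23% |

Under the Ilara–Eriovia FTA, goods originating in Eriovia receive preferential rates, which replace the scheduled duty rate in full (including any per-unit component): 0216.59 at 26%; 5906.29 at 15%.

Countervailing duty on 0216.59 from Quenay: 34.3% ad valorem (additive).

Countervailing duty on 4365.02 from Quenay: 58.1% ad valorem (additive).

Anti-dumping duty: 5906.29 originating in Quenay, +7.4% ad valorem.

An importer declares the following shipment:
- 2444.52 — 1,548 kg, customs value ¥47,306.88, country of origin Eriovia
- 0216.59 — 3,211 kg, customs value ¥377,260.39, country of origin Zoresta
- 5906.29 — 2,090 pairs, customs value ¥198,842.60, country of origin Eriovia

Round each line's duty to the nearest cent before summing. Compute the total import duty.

¥145,477.12

Line 1 (2444.52, Eriovia, 1,548 kg, ¥47,306.88):
Base rate for 2444.52 is ¥7.69/kg.
Origin Eriovia is the FTA partner but 2444.52 is not on the preference list; base rate stands.
Duty = 1,548 × ¥7.69 = ¥11,904.12.
Line 2 (0216.59, Zoresta, 3,211 kg, ¥377,260.39):
Base rate for 0216.59 is 27.5%.
0216.59 has an FTA preferential rate, but origin Zoresta is not Eriovia; base rate stands.
The additional-duty order on 0216.59 targets Quenay, not Zoresta; it does not apply.
Duty = ¥377,260.39 × 27.5% = ¥103,746.61.
Line 3 (5906.29, Eriovia, 2,090 pairs, ¥198,842.60):
Base rate for 5906.29 is 23%.
Origin Eriovia qualifies under the Ilara–Eriovia agreement and 5906.29 is covered: preferential rate 15% applies instead.
The additional-duty order on 5906.29 targets Quenay, not Eriovia; it does not apply.
Duty = ¥198,842.60 × 15% = ¥29,826.39.
Total = ¥11,904.12 + ¥103,746.61 + ¥29,826.39 = ¥145,477.12.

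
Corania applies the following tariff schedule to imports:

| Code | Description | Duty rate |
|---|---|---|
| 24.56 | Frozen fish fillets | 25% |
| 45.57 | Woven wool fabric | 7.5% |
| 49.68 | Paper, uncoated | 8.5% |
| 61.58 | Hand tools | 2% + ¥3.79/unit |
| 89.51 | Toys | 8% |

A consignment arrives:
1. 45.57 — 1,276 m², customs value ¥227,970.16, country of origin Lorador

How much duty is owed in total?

Line 1 (45.57, Lorador, 1,276 m², ¥227,970.16):
Base rate for 45.57 is 7.5%.
Duty = ¥227,970.16 × 7.5% = ¥17,097.76.

¥17,097.76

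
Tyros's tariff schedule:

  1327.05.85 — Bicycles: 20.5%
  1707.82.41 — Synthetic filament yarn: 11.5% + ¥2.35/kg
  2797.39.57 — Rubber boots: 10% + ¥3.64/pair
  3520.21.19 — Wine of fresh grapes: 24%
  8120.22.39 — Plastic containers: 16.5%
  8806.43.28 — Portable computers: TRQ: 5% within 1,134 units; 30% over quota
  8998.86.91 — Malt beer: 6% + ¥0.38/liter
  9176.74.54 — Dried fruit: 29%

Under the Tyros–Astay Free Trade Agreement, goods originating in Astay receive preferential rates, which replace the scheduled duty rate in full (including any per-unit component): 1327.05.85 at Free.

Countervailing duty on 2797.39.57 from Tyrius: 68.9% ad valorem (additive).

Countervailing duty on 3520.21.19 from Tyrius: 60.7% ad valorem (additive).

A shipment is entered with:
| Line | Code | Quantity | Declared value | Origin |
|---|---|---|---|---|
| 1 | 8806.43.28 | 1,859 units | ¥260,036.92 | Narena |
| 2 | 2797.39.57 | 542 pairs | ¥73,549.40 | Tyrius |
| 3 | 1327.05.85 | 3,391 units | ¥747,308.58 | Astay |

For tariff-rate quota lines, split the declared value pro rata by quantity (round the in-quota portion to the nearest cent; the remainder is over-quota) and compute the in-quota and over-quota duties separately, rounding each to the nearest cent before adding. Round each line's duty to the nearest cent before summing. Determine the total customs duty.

Line 1 (8806.43.28, Narena, 1,859 units, ¥260,036.92):
Code 8806.43.28 is under a tariff-rate quota (threshold 1,134 units). In-quota: 1,134 units at 5%; over-quota: 725 units at 30%.
Pro-rata value split: in-quota = ¥260,036.92 × 1,134/1,859 = ¥158,623.92; over-quota = ¥260,036.92 − ¥158,623.92 = ¥101,413.00.
In-quota duty = ¥158,623.92 × 5% = ¥7,931.20. Over-quota duty = ¥101,413.00 × 30% = ¥30,423.90.
Line duty = ¥7,931.20 + ¥30,423.90 = ¥38,355.10.
Line 2 (2797.39.57, Tyrius, 542 pairs, ¥73,549.40):
Base rate for 2797.39.57 is 10% + ¥3.64/pair.
Additional duty on 2797.39.57 from Tyrius: +68.9%. Applied ad valorem rate: 10% + 68.9% = 78.9%.
Duty = ¥73,549.40 × 78.9% + 542 × ¥3.64 = ¥60,003.36.
Line 3 (1327.05.85, Astay, 3,391 units, ¥747,308.58):
Base rate for 1327.05.85 is 20.5%.
Origin Astay qualifies under the Tyros–Astay agreement and 1327.05.85 is covered: preferential rate Free applies instead.
Duty = ¥747,308.58 × 0% = ¥0.00.
Total = ¥38,355.10 + ¥60,003.36 + ¥0.00 = ¥98,358.46.

¥98,358.46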